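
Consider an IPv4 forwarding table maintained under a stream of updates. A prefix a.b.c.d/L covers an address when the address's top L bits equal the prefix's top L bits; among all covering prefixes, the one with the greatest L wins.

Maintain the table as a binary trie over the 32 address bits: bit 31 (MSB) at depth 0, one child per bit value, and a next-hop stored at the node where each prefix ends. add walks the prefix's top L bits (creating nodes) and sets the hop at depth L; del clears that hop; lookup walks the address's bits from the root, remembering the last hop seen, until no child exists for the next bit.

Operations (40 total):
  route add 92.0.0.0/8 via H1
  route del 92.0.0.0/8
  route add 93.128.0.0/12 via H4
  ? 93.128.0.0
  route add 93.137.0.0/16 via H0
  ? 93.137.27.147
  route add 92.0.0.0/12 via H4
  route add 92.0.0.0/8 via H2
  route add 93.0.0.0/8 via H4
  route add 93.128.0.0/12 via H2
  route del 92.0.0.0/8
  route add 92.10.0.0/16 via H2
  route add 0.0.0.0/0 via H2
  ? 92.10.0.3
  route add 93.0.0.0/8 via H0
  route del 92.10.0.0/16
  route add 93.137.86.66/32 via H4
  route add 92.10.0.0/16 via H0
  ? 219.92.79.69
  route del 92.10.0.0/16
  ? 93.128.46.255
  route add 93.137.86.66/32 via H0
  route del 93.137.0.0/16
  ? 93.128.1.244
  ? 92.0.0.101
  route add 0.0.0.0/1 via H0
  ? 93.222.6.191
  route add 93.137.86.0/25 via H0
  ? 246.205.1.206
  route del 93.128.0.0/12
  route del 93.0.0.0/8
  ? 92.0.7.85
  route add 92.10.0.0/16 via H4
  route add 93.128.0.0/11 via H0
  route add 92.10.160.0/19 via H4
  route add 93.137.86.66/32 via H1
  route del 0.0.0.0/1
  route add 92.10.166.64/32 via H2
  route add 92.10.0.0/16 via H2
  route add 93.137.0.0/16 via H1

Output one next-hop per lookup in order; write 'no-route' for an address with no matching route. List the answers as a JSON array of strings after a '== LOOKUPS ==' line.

Process each operation:
  add 92.0.0.0/8 -> H1 at depth 8
  del 92.0.0.0/8 (clear depth 8)
  add 93.128.0.0/12 -> H4 at depth 12
  Q 93.128.0.0: descend 010111011000 ; hops seen [H4] ; pick H4
  add 93.137.0.0/16 -> H0 at depth 16
  Q 93.137.27.147: descend 0101110110001001 ; hops seen [H4,H0] ; pick H0
  add 92.0.0.0/12 -> H4 at depth 12
  add 92.0.0.0/8 -> H2 at depth 8
  add 93.0.0.0/8 -> H4 at depth 8
  add 93.128.0.0/12 -> H2 at depth 12
  del 92.0.0.0/8 (clear depth 8)
  add 92.10.0.0/16 -> H2 at depth 16
  add 0.0.0.0/0 -> H2 at depth 0
  Q 92.10.0.3: descend 0101110000001010 ; hops seen [H2,H4,H2] ; pick H2
  add 93.0.0.0/8 -> H0 at depth 8
  del 92.10.0.0/16 (clear depth 16)
  add 93.137.86.66/32 -> H4 at depth 32
  add 92.10.0.0/16 -> H0 at depth 16
  Q 219.92.79.69: descend ε ; hops seen [H2] ; pick H2
  del 92.10.0.0/16 (clear depth 16)
  Q 93.128.46.255: descend 010111011000 ; hops seen [H2,H0,H2] ; pick H2
  add 93.137.86.66/32 -> H0 at depth 32
  del 93.137.0.0/16 (clear depth 16)
  Q 93.128.1.244: descend 010111011000 ; hops seen [H2,H0,H2] ; pick H2
  Q 92.0.0.101: descend 010111000000 ; hops seen [H2,H4] ; pick H4
  add 0.0.0.0/1 -> H0 at depth 1
  Q 93.222.6.191: descend 010111011 ; hops seen [H2,H0,H0] ; pick H0
  add 93.137.86.0/25 -> H0 at depth 25
  Q 246.205.1.206: descend ε ; hops seen [H2] ; pick H2
  del 93.128.0.0/12 (clear depth 12)
  del 93.0.0.0/8 (clear depth 8)
  Q 92.0.7.85: descend 010111000000 ; hops seen [H2,H0,H4] ; pick H4
  add 92.10.0.0/16 -> H4 at depth 16
  add 93.128.0.0/11 -> H0 at depth 11
  add 92.10.160.0/19 -> H4 at depth 19
  add 93.137.86.66/32 -> H1 at depth 32
  del 0.0.0.0/1 (clear depth 1)
  add 92.10.166.64/32 -> H2 at depth 32
  add 92.10.0.0/16 -> H2 at depth 16
  add 93.137.0.0/16 -> H1 at depth 16

== LOOKUPS ==
["H4","H0","H2","H2","H2","H2","H4","H0","H2","H4"]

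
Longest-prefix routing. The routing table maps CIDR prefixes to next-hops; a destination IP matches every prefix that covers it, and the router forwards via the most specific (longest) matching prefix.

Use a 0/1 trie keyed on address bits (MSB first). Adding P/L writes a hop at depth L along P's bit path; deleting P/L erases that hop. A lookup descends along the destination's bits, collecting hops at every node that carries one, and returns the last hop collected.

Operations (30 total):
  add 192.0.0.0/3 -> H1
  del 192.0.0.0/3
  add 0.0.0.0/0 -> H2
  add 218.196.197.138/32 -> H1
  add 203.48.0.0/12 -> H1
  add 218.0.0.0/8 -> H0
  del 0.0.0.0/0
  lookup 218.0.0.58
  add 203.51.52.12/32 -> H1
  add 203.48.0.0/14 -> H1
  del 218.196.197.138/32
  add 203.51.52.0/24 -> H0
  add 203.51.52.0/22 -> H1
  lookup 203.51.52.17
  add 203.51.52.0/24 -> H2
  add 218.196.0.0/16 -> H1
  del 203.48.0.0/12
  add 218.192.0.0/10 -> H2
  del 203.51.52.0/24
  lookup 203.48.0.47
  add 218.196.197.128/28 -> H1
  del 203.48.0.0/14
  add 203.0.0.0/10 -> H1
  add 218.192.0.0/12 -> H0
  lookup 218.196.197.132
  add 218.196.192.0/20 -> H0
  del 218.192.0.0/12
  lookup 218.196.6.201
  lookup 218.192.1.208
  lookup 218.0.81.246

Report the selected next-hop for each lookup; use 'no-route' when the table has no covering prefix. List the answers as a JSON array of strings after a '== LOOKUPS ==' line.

Process each operation:
  + 192.0.0.0/3 (H1) depth=3
  del 192.0.0.0/3 (clear depth 3)
  + 0.0.0.0/0 (H2) depth=0
  + 218.196.197.138/32 (H1) depth=32
  + 203.48.0.0/12 (H1) depth=12
  + 218.0.0.0/8 (H0) depth=8
  del 0.0.0.0/0 (clear depth 0)
  Q 218.0.0.58: descend 11011010 ; hops seen [H0] ; pick H0
  + 203.51.52.12/32 (H1) depth=32
  + 203.48.0.0/14 (H1) depth=14
  del 218.196.197.138/32 (clear depth 32)
  + 203.51.52.0/24 (H0) depth=24
  + 203.51.52.0/22 (H1) depth=22
  Q 203.51.52.17: descend 110010110011001100110100000 ; hops seen [H1,H1,H1,H0] ; pick H0
  + 203.51.52.0/24 (H2) depth=24
  + 218.196.0.0/16 (H1) depth=16
  del 203.48.0.0/12 (clear depth 12)
  + 218.192.0.0/10 (H2) depth=10
  del 203.51.52.0/24 (clear depth 24)
  Q 203.48.0.47: descend 11001011001100 ; hops seen [H1] ; pick H1
  + 218.196.197.128/28 (H1) depth=28
  del 203.48.0.0/14 (clear depth 14)
  + 203.0.0.0/10 (H1) depth=10
  + 218.192.0.0/12 (H0) depth=12
  Q 218.196.197.132: descend 1101101011000100110001011000 ; hops seen [H0,H2,H0,H1,H1] ; pick H1
  + 218.196.192.0/20 (H0) depth=20
  del 218.192.0.0/12 (clear depth 12)
  Q 218.196.6.201: descend 1101101011000100 ; hops seen [H0,H2,H1] ; pick H1
  Q 218.192.1.208: descend 1101101011000 ; hops seen [H0,H2] ; pick H2
  Q 218.0.81.246: descend 11011010 ; hops seen [H0] ; pick H0

== LOOKUPS ==
["H0","H0","H1","H1","H1","H2","H0"]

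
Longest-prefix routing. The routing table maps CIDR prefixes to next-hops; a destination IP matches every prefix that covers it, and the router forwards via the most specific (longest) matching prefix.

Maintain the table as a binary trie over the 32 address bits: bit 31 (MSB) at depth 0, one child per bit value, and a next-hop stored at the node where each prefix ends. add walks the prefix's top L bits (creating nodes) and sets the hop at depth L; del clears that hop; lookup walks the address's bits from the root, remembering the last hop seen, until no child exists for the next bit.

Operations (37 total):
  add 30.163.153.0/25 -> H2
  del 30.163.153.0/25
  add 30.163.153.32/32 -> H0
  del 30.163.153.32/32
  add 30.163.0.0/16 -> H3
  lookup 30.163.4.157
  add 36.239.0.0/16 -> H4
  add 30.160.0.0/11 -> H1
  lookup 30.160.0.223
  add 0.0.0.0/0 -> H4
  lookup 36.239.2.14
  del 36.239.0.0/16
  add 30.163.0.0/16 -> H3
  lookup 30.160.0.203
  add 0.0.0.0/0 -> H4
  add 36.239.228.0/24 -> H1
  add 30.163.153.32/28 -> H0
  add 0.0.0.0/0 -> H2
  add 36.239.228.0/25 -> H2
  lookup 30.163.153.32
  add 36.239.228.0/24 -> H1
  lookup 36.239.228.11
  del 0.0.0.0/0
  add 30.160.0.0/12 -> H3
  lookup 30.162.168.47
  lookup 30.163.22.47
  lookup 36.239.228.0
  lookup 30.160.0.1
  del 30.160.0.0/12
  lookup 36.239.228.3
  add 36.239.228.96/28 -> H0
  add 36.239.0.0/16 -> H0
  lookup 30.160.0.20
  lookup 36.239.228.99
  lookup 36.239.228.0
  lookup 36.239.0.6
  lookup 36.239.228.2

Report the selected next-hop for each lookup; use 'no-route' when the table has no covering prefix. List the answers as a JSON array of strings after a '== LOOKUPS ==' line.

Apply in order:
  add 30.163.153.0/25 -> H2 at depth 25
  del 30.163.153.0/25 (clear depth 25)
  add 30.163.153.32/32 -> H0 at depth 32
  del 30.163.153.32/32 (clear depth 32)
  add 30.163.0.0/16 -> H3 at depth 16
  ? 30.163.4.157  path d0:-→d1:-→d2:-→d3:-→d4:-→d5:-→d6:-→d7:-→d8:-→d9:-→d10:-→d11:-→d12:-→d13:-→d14:-→d15:-→d16:H3  best=H3
  add 36.239.0.0/16 -> H4 at depth 16
  add 30.160.0.0/11 -> H1 at depth 11
  ? 30.160.0.223  path d0:-→d1:-→d2:-→d3:-→d4:-→d5:-→d6:-→d7:-→d8:-→d9:-→d10:-→d11:H1→d12:-→d13:-→d14:-  best=H1
  add 0.0.0.0/0 -> H4 at depth 0
  ? 36.239.2.14  path d0:H4→d1:-→d2:-→d3:-→d4:-→d5:-→d6:-→d7:-→d8:-→d9:-→d10:-→d11:-→d12:-→d13:-→d14:-→d15:-→d16:H4  best=H4
  del 36.239.0.0/16 (clear depth 16)
  add 30.163.0.0/16 -> H3 at depth 16
  ? 30.160.0.203  path d0:H4→d1:-→d2:-→d3:-→d4:-→d5:-→d6:-→d7:-→d8:-→d9:-→d10:-→d11:H1→d12:-→d13:-→d14:-  best=H1
  add 0.0.0.0/0 -> H4 at depth 0
  add 36.239.228.0/24 -> H1 at depth 24
  add 30.163.153.32/28 -> H0 at depth 28
  add 0.0.0.0/0 -> H2 at depth 0
  add 36.239.228.0/25 -> H2 at depth 25
  ? 30.163.153.32  path d0:H2→d1:-→d2:-→d3:-→d4:-→d5:-→d6:-→d7:-→d8:-→d9:-→d10:-→d11:H1→d12:-→d13:-→d14:-→d15:-→d16:H3→d17:-→d18:-→d19:-→d20:-→d21:-→d22:-→d23:-→d24:-→d25:-→d26:-→d27:-→d28:H0→d29:-→d30:-→d31:-→d32:-  best=H0
  add 36.239.228.0/24 -> H1 at depth 24
  ? 36.239.228.11  path d0:H2→d1:-→d2:-→d3:-→d4:-→d5:-→d6:-→d7:-→d8:-→d9:-→d10:-→d11:-→d12:-→d13:-→d14:-→d15:-→d16:-→d17:-→d18:-→d19:-→d20:-→d21:-→d22:-→d23:-→d24:H1→d25:H2  best=H2
  del 0.0.0.0/0 (clear depth 0)
  add 30.160.0.0/12 -> H3 at depth 12
  ? 30.162.168.47  path d0:-→d1:-→d2:-→d3:-→d4:-→d5:-→d6:-→d7:-→d8:-→d9:-→d10:-→d11:H1→d12:H3→d13:-→d14:-→d15:-  best=H3
  ? 30.163.22.47  path d0:-→d1:-→d2:-→d3:-→d4:-→d5:-→d6:-→d7:-→d8:-→d9:-→d10:-→d11:H1→d12:H3→d13:-→d14:-→d15:-→d16:H3  best=H3
  ? 36.239.228.0  path d0:-→d1:-→d2:-→d3:-→d4:-→d5:-→d6:-→d7:-→d8:-→d9:-→d10:-→d11:-→d12:-→d13:-→d14:-→d15:-→d16:-→d17:-→d18:-→d19:-→d20:-→d21:-→d22:-→d23:-→d24:H1→d25:H2  best=H2
  ? 30.160.0.1  path d0:-→d1:-→d2:-→d3:-→d4:-→d5:-→d6:-→d7:-→d8:-→d9:-→d10:-→d11:H1→d12:H3→d13:-→d14:-  best=H3
  del 30.160.0.0/12 (clear depth 12)
  ? 36.239.228.3  path d0:-→d1:-→d2:-→d3:-→d4:-→d5:-→d6:-→d7:-→d8:-→d9:-→d10:-→d11:-→d12:-→d13:-→d14:-→d15:-→d16:-→d17:-→d18:-→d19:-→d20:-→d21:-→d22:-→d23:-→d24:H1→d25:H2  best=H2
  add 36.239.228.96/28 -> H0 at depth 28
  add 36.239.0.0/16 -> H0 at depth 16
  ? 30.160.0.20  path d0:-→d1:-→d2:-→d3:-→d4:-→d5:-→d6:-→d7:-→d8:-→d9:-→d10:-→d11:H1→d12:-→d13:-→d14:-  best=H1
  ? 36.239.228.99  path d0:-→d1:-→d2:-→d3:-→d4:-→d5:-→d6:-→d7:-→d8:-→d9:-→d10:-→d11:-→d12:-→d13:-→d14:-→d15:-→d16:H0→d17:-→d18:-→d19:-→d20:-→d21:-→d22:-→d23:-→d24:H1→d25:H2→d26:-→d27:-→d28:H0  best=H0
  ? 36.239.228.0  path d0:-→d1:-→d2:-→d3:-→d4:-→d5:-→d6:-→d7:-→d8:-→d9:-→d10:-→d11:-→d12:-→d13:-→d14:-→d15:-→d16:H0→d17:-→d18:-→d19:-→d20:-→d21:-→d22:-→d23:-→d24:H1→d25:H2  best=H2
  ? 36.239.0.6  path d0:-→d1:-→d2:-→d3:-→d4:-→d5:-→d6:-→d7:-→d8:-→d9:-→d10:-→d11:-→d12:-→d13:-→d14:-→d15:-→d16:H0  best=H0
  ? 36.239.228.2  path d0:-→d1:-→d2:-→d3:-→d4:-→d5:-→d6:-→d7:-→d8:-→d9:-→d10:-→d11:-→d12:-→d13:-→d14:-→d15:-→d16:H0→d17:-→d18:-→d19:-→d20:-→d21:-→d22:-→d23:-→d24:H1→d25:H2  best=H2

== LOOKUPS ==
["H3","H1","H4","H1","H0","H2","H3","H3","H2","H3","H2","H1","H0","H2","H0","H2"]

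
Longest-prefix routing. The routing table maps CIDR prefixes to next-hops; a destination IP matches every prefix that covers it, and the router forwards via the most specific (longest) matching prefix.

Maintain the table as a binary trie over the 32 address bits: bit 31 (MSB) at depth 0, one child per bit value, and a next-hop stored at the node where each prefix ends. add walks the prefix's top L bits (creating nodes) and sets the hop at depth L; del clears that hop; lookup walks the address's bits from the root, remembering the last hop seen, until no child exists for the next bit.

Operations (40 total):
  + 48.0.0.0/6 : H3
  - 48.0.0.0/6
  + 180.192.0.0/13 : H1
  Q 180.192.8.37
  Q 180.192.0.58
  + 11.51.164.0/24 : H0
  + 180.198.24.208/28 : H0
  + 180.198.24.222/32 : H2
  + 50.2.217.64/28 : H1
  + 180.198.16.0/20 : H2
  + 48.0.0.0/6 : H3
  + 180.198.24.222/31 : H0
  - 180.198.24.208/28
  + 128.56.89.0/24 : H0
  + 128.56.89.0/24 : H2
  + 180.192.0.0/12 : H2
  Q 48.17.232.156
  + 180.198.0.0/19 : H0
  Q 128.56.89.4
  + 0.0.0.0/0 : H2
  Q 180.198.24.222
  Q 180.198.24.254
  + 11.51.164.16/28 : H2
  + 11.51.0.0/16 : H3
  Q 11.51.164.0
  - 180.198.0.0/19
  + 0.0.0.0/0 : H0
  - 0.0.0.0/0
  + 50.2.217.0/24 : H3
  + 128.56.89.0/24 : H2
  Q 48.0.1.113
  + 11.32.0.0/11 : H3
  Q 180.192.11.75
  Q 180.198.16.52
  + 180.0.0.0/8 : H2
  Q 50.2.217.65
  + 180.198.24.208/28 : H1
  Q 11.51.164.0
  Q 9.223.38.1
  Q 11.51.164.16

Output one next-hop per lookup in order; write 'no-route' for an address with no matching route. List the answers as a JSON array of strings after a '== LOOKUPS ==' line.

Apply in order:
  add 48.0.0.0/6 -> H3 at depth 6
  del 48.0.0.0/6 (clear depth 6)
  add 180.192.0.0/13 -> H1 at depth 13
  lookup 180.192.8.37: bits 1011010011000 walk d0:-→d1:-→d2:-→d3:-→d4:-→d5:-→d6:-→d7:-→d8:-→d9:-→d10:-→d11:-→d12:-→d13:H1 -> H1
  lookup 180.192.0.58: bits 1011010011000 walk d0:-→d1:-→d2:-→d3:-→d4:-→d5:-→d6:-→d7:-→d8:-→d9:-→d10:-→d11:-→d12:-→d13:H1 -> H1
  add 11.51.164.0/24 -> H0 at depth 24
  add 180.198.24.208/28 -> H0 at depth 28
  add 180.198.24.222/32 -> H2 at depth 32
  add 50.2.217.64/28 -> H1 at depth 28
  add 180.198.16.0/20 -> H2 at depth 20
  add 48.0.0.0/6 -> H3 at depth 6
  add 180.198.24.222/31 -> H0 at depth 31
  del 180.198.24.208/28 (clear depth 28)
  add 128.56.89.0/24 -> H0 at depth 24
  add 128.56.89.0/24 -> H2 at depth 24
  add 180.192.0.0/12 -> H2 at depth 12
  lookup 48.17.232.156: bits 001100 walk d0:-→d1:-→d2:-→d3:-→d4:-→d5:-→d6:H3 -> H3
  add 180.198.0.0/19 -> H0 at depth 19
  lookup 128.56.89.4: bits 100000000011100001011001 walk d0:-→d1:-→d2:-→d3:-→d4:-→d5:-→d6:-→d7:-→d8:-→d9:-→d10:-→d11:-→d12:-→d13:-→d14:-→d15:-→d16:-→d17:-→d18:-→d19:-→d20:-→d21:-→d22:-→d23:-→d24:H2 -> H2
  add 0.0.0.0/0 -> H2 at depth 0
  lookup 180.198.24.222: bits 10110100110001100001100011011110 walk d0:H2→d1:-→d2:-→d3:-→d4:-→d5:-→d6:-→d7:-→d8:-→d9:-→d10:-→d11:-→d12:H2→d13:H1→d14:-→d15:-→d16:-→d17:-→d18:-→d19:H0→d20:H2→d21:-→d22:-→d23:-→d24:-→d25:-→d26:-→d27:-→d28:-→d29:-→d30:-→d31:H0→d32:H2 -> H2
  lookup 180.198.24.254: bits 10110100110001100001100011 walk d0:H2→d1:-→d2:-→d3:-→d4:-→d5:-→d6:-→d7:-→d8:-→d9:-→d10:-→d11:-→d12:H2→d13:H1→d14:-→d15:-→d16:-→d17:-→d18:-→d19:H0→d20:H2→d21:-→d22:-→d23:-→d24:-→d25:-→d26:- -> H2
  add 11.51.164.16/28 -> H2 at depth 28
  add 11.51.0.0/16 -> H3 at depth 16
  lookup 11.51.164.0: bits 000010110011001110100100000 walk d0:H2→d1:-→d2:-→d3:-→d4:-→d5:-→d6:-→d7:-→d8:-→d9:-→d10:-→d11:-→d12:-→d13:-→d14:-→d15:-→d16:H3→d17:-→d18:-→d19:-→d20:-→d21:-→d22:-→d23:-→d24:H0→d25:-→d26:-→d27:- -> H0
  del 180.198.0.0/19 (clear depth 19)
  add 0.0.0.0/0 -> H0 at depth 0
  del 0.0.0.0/0 (clear depth 0)
  add 50.2.217.0/24 -> H3 at depth 24
  add 128.56.89.0/24 -> H2 at depth 24
  lookup 48.0.1.113: bits 001100 walk d0:-→d1:-→d2:-→d3:-→d4:-→d5:-→d6:H3 -> H3
  add 11.32.0.0/11 -> H3 at depth 11
  lookup 180.192.11.75: bits 1011010011000 walk d0:-→d1:-→d2:-→d3:-→d4:-→d5:-→d6:-→d7:-→d8:-→d9:-→d10:-→d11:-→d12:H2→d13:H1 -> H1
  lookup 180.198.16.52: bits 10110100110001100001 walk d0:-→d1:-→d2:-→d3:-→d4:-→d5:-→d6:-→d7:-→d8:-→d9:-→d10:-→d11:-→d12:H2→d13:H1→d14:-→d15:-→d16:-→d17:-→d18:-→d19:-→d20:H2 -> H2
  add 180.0.0.0/8 -> H2 at depth 8
  lookup 50.2.217.65: bits 0011001000000010110110010100 walk d0:-→d1:-→d2:-→d3:-→d4:-→d5:-→d6:H3→d7:-→d8:-→d9:-→d10:-→d11:-→d12:-→d13:-→d14:-→d15:-→d16:-→d17:-→d18:-→d19:-→d20:-→d21:-→d22:-→d23:-→d24:H3→d25:-→d26:-→d27:-→d28:H1 -> H1
  add 180.198.24.208/28 -> H1 at depth 28
  lookup 11.51.164.0: bits 000010110011001110100100000 walk d0:-→d1:-→d2:-→d3:-→d4:-→d5:-→d6:-→d7:-→d8:-→d9:-→d10:-→d11:H3→d12:-→d13:-→d14:-→d15:-→d16:H3→d17:-→d18:-→d19:-→d20:-→d21:-→d22:-→d23:-→d24:H0→d25:-→d26:-→d27:- -> H0
  lookup 9.223.38.1: bits 000010 walk d0:-→d1:-→d2:-→d3:-→d4:-→d5:-→d6:- -> no-route
  lookup 11.51.164.16: bits 0000101100110011101001000001 walk d0:-→d1:-→d2:-→d3:-→d4:-→d5:-→d6:-→d7:-→d8:-→d9:-→d10:-→d11:H3→d12:-→d13:-→d14:-→d15:-→d16:H3→d17:-→d18:-→d19:-→d20:-→d21:-→d22:-→d23:-→d24:H0→d25:-→d26:-→d27:-→d28:H2 -> H2

== LOOKUPS ==
["H1","H1","H3","H2","H2","H2","H0","H3","H1","H2","H1","H0","no-route","H2"]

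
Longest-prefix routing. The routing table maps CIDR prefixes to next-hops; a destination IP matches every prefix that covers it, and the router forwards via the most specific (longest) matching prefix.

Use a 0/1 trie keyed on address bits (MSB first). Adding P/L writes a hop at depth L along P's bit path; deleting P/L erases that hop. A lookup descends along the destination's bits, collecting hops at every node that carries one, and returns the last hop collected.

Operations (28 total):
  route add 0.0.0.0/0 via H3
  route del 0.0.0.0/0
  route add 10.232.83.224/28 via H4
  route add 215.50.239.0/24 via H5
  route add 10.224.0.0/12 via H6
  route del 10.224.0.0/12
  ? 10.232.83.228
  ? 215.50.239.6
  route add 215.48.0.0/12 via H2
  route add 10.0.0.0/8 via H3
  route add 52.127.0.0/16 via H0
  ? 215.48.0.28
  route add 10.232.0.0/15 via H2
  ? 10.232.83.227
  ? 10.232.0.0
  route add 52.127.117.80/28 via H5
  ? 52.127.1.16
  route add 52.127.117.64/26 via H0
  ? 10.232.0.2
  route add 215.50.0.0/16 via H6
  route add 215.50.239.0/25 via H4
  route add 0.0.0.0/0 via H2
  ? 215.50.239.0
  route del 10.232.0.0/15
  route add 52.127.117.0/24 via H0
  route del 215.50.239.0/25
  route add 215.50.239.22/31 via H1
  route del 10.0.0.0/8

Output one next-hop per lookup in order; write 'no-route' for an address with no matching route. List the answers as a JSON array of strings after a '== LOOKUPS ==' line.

Apply in order:
  add 0.0.0.0/0 -> H3 at depth 0
  del 0.0.0.0/0 (clear depth 0)
  add 10.232.83.224/28 -> H4 at depth 28
  add 215.50.239.0/24 -> H5 at depth 24
  add 10.224.0.0/12 -> H6 at depth 12
  del 10.224.0.0/12 (clear depth 12)
  lookup 10.232.83.228: bits 0000101011101000010100111110 walk d0:-→d1:-→d2:-→d3:-→d4:-→d5:-→d6:-→d7:-→d8:-→d9:-→d10:-→d11:-→d12:-→d13:-→d14:-→d15:-→d16:-→d17:-→d18:-→d19:-→d20:-→d21:-→d22:-→d23:-→d24:-→d25:-→d26:-→d27:-→d28:H4 -> H4
  lookup 215.50.239.6: bits 110101110011001011101111 walk d0:-→d1:-→d2:-→d3:-→d4:-→d5:-→d6:-→d7:-→d8:-→d9:-→d10:-→d11:-→d12:-→d13:-→d14:-→d15:-→d16:-→d17:-→d18:-→d19:-→d20:-→d21:-→d22:-→d23:-→d24:H5 -> H5
  add 215.48.0.0/12 -> H2 at depth 12
  add 10.0.0.0/8 -> H3 at depth 8
  add 52.127.0.0/16 -> H0 at depth 16
  lookup 215.48.0.28: bits 11010111001100 walk d0:-→d1:-→d2:-→d3:-→d4:-→d5:-→d6:-→d7:-→d8:-→d9:-→d10:-→d11:-→d12:H2→d13:-→d14:- -> H2
  add 10.232.0.0/15 -> H2 at depth 15
  lookup 10.232.83.227: bits 0000101011101000010100111110 walk d0:-→d1:-→d2:-→d3:-→d4:-→d5:-→d6:-→d7:-→d8:H3→d9:-→d10:-→d11:-→d12:-→d13:-→d14:-→d15:H2→d16:-→d17:-→d18:-→d19:-→d20:-→d21:-→d22:-→d23:-→d24:-→d25:-→d26:-→d27:-→d28:H4 -> H4
  lookup 10.232.0.0: bits 00001010111010000 walk d0:-→d1:-→d2:-→d3:-→d4:-→d5:-→d6:-→d7:-→d8:H3→d9:-→d10:-→d11:-→d12:-→d13:-→d14:-→d15:H2→d16:-→d17:- -> H2
  add 52.127.117.80/28 -> H5 at depth 28
  lookup 52.127.1.16: bits 00110100011111110 walk d0:-→d1:-→d2:-→d3:-→d4:-→d5:-→d6:-→d7:-→d8:-→d9:-→d10:-→d11:-→d12:-→d13:-→d14:-→d15:-→d16:H0→d17:- -> H0
  add 52.127.117.64/26 -> H0 at depth 26
  lookup 10.232.0.2: bits 00001010111010000 walk d0:-→d1:-→d2:-→d3:-→d4:-→d5:-→d6:-→d7:-→d8:H3→d9:-→d10:-→d11:-→d12:-→d13:-→d14:-→d15:H2→d16:-→d17:- -> H2
  add 215.50.0.0/16 -> H6 at depth 16
  add 215.50.239.0/25 -> H4 at depth 25
  add 0.0.0.0/0 -> H2 at depth 0
  lookup 215.50.239.0: bits 1101011100110010111011110 walk d0:H2→d1:-→d2:-→d3:-→d4:-→d5:-→d6:-→d7:-→d8:-→d9:-→d10:-→d11:-→d12:H2→d13:-→d14:-→d15:-→d16:H6→d17:-→d18:-→d19:-→d20:-→d21:-→d22:-→d23:-→d24:H5→d25:H4 -> H4
  del 10.232.0.0/15 (clear depth 15)
  add 52.127.117.0/24 -> H0 at depth 24
  del 215.50.239.0/25 (clear depth 25)
  add 215.50.239.22/31 -> H1 at depth 31
  del 10.0.0.0/8 (clear depth 8)

== LOOKUPS ==
["H4","H5","H2","H4","H2","H0","H2","H4"]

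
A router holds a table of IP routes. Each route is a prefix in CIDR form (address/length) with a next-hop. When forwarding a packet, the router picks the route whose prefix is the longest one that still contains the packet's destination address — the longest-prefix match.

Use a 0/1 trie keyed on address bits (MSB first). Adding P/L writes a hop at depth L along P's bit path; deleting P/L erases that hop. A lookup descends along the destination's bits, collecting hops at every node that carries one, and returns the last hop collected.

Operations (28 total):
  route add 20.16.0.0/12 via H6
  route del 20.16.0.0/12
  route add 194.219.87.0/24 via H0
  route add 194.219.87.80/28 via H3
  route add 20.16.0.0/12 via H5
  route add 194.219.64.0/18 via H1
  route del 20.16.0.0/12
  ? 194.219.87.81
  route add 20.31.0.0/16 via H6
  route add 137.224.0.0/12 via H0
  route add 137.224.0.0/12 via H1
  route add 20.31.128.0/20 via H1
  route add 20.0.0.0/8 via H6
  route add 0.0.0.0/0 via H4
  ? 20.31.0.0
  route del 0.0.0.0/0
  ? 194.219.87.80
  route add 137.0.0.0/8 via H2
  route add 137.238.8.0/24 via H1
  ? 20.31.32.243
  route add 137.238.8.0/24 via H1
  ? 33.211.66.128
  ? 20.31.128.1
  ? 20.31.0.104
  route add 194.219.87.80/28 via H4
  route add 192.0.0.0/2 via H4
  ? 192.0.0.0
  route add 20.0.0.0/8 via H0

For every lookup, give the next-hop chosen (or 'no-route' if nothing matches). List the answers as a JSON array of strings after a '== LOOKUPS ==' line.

Process each operation:
  + 20.16.0.0/12 (H6) depth=12
  - 20.16.0.0/12 clear@12
  + 194.219.87.0/24 (H0) depth=24
  + 194.219.87.80/28 (H3) depth=28
  + 20.16.0.0/12 (H5) depth=12
  + 194.219.64.0/18 (H1) depth=18
  - 20.16.0.0/12 clear@12
  Q 194.219.87.81: descend 1100001011011011010101110101 ; hops seen [H1,H0,H3] ; pick H3
  + 20.31.0.0/16 (H6) depth=16
  + 137.224.0.0/12 (H0) depth=12
  + 137.224.0.0/12 (H1) depth=12
  + 20.31.128.0/20 (H1) depth=20
  + 20.0.0.0/8 (H6) depth=8
  + 0.0.0.0/0 (H4) depth=0
  Q 20.31.0.0: descend 0001010000011111 ; hops seen [H4,H6,H6] ; pick H6
  - 0.0.0.0/0 clear@0
  Q 194.219.87.80: descend 1100001011011011010101110101 ; hops seen [H1,H0,H3] ; pick H3
  + 137.0.0.0/8 (H2) depth=8
  + 137.238.8.0/24 (H1) depth=24
  Q 20.31.32.243: descend 0001010000011111 ; hops seen [H6,H6] ; pick H6
  + 137.238.8.0/24 (H1) depth=24
  Q 33.211.66.128: descend 00 ; hops seen [∅] ; pick no-route
  Q 20.31.128.1: descend 00010100000111111000 ; hops seen [H6,H6,H1] ; pick H1
  Q 20.31.0.104: descend 0001010000011111 ; hops seen [H6,H6] ; pick H6
  + 194.219.87.80/28 (H4) depth=28
  + 192.0.0.0/2 (H4) depth=2
  Q 192.0.0.0: descend 110000 ; hops seen [H4] ; pick H4
  + 20.0.0.0/8 (H0) depth=8

== LOOKUPS ==
["H3","H6","H3","H6","no-route","H1","H6","H4"]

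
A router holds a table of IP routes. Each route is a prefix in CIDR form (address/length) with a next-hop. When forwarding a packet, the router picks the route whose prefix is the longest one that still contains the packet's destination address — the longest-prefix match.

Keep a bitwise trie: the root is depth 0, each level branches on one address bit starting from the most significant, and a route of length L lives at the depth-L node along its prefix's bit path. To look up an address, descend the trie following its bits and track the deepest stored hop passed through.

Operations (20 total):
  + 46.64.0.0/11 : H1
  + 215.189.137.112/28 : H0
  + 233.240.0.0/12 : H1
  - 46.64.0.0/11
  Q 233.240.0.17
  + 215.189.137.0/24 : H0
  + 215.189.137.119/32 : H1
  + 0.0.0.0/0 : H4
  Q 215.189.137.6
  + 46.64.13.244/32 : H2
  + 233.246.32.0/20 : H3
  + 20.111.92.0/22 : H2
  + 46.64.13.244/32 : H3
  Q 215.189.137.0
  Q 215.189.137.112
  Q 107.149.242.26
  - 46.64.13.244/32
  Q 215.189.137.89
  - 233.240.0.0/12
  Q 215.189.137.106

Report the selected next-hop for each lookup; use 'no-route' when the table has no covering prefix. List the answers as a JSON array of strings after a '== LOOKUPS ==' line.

Trace:
  add 46.64.0.0/11 -> H1 at depth 11
  add 215.189.137.112/28 -> H0 at depth 28
  add 233.240.0.0/12 -> H1 at depth 12
  - 46.64.0.0/11 clear@11
  lookup 233.240.0.17: bits 111010011111 walk d0:-→d1:-→d2:-→d3:-→d4:-→d5:-→d6:-→d7:-→d8:-→d9:-→d10:-→d11:-→d12:H1 -> H1
  add 215.189.137.0/24 -> H0 at depth 24
  add 215.189.137.119/32 -> H1 at depth 32
  add 0.0.0.0/0 -> H4 at depth 0
  lookup 215.189.137.6: bits 1101011110111101100010010 walk d0:H4→d1:-→d2:-→d3:-→d4:-→d5:-→d6:-→d7:-→d8:-→d9:-→d10:-→d11:-→d12:-→d13:-→d14:-→d15:-→d16:-→d17:-→d18:-→d19:-→d20:-→d21:-→d22:-→d23:-→d24:H0→d25:- -> H0
  add 46.64.13.244/32 -> H2 at depth 32
  add 233.246.32.0/20 -> H3 at depth 20
  add 20.111.92.0/22 -> H2 at depth 22
  add 46.64.13.244/32 -> H3 at depth 32
  lookup 215.189.137.0: bits 1101011110111101100010010 walk d0:H4→d1:-→d2:-→d3:-→d4:-→d5:-→d6:-→d7:-→d8:-→d9:-→d10:-→d11:-→d12:-→d13:-→d14:-→d15:-→d16:-→d17:-→d18:-→d19:-→d20:-→d21:-→d22:-→d23:-→d24:H0→d25:- -> H0
  lookup 215.189.137.112: bits 11010111101111011000100101110 walk d0:H4→d1:-→d2:-→d3:-→d4:-→d5:-→d6:-→d7:-→d8:-→d9:-→d10:-→d11:-→d12:-→d13:-→d14:-→d15:-→d16:-→d17:-→d18:-→d19:-→d20:-→d21:-→d22:-→d23:-→d24:H0→d25:-→d26:-→d27:-→d28:H0→d29:- -> H0
  lookup 107.149.242.26: bits 0 walk d0:H4→d1:- -> H4
  - 46.64.13.244/32 clear@32
  lookup 215.189.137.89: bits 11010111101111011000100101 walk d0:H4→d1:-→d2:-→d3:-→d4:-→d5:-→d6:-→d7:-→d8:-→d9:-→d10:-→d11:-→d12:-→d13:-→d14:-→d15:-→d16:-→d17:-→d18:-→d19:-→d20:-→d21:-→d22:-→d23:-→d24:H0→d25:-→d26:- -> H0
  - 233.240.0.0/12 clear@12
  lookup 215.189.137.106: bits 110101111011110110001001011 walk d0:H4→d1:-→d2:-→d3:-→d4:-→d5:-→d6:-→d7:-→d8:-→d9:-→d10:-→d11:-→d12:-→d13:-→d14:-→d15:-→d16:-→d17:-→d18:-→d19:-→d20:-→d21:-→d22:-→d23:-→d24:H0→d25:-→d26:-→d27:- -> H0

== LOOKUPS ==
["H1","H0","H0","H0","H4","H0","H0"]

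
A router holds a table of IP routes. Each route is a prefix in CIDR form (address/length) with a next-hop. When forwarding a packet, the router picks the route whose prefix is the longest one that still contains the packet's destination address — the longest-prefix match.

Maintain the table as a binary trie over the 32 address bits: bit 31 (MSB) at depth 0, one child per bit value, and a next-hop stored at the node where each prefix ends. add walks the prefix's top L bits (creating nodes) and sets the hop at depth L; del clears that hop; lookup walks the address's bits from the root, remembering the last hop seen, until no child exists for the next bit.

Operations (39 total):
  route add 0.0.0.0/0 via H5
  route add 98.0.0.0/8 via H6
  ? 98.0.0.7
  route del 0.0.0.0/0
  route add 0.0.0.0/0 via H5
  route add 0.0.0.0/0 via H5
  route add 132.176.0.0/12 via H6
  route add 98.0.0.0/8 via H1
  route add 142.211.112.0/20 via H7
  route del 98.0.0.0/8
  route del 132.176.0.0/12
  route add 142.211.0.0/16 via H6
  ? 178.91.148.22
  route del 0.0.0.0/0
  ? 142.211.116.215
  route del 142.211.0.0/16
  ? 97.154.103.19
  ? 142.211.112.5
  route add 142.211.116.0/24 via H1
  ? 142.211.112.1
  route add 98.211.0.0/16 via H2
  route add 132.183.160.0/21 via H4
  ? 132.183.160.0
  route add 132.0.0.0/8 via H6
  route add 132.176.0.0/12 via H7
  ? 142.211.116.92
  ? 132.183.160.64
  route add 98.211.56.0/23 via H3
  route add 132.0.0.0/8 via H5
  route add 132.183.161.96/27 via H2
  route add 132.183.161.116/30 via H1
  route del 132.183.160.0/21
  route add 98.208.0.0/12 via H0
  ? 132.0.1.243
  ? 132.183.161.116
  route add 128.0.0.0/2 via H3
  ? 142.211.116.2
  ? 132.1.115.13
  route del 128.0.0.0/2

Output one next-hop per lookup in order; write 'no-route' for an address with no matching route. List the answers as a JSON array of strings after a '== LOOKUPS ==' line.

Trace:
  + 0.0.0.0/0 (H5) depth=0
  + 98.0.0.0/8 (H6) depth=8
  lookup 98.0.0.7: bits 01100010 walk d0:H5→d1:-→d2:-→d3:-→d4:-→d5:-→d6:-→d7:-→d8:H6 -> H6
  - 0.0.0.0/0 clear@0
  + 0.0.0.0/0 (H5) depth=0
  + 0.0.0.0/0 (H5) depth=0
  + 132.176.0.0/12 (H6) depth=12
  + 98.0.0.0/8 (H1) depth=8
  + 142.211.112.0/20 (H7) depth=20
  - 98.0.0.0/8 clear@8
  - 132.176.0.0/12 clear@12
  + 142.211.0.0/16 (H6) depth=16
  lookup 178.91.148.22: bits 10 walk d0:H5→d1:-→d2:- -> H5
  - 0.0.0.0/0 clear@0
  lookup 142.211.116.215: bits 10001110110100110111 walk d0:-→d1:-→d2:-→d3:-→d4:-→d5:-→d6:-→d7:-→d8:-→d9:-→d10:-→d11:-→d12:-→d13:-→d14:-→d15:-→d16:H6→d17:-→d18:-→d19:-→d20:H7 -> H7
  - 142.211.0.0/16 clear@16
  lookup 97.154.103.19: bits 011000 walk d0:-→d1:-→d2:-→d3:-→d4:-→d5:-→d6:- -> no-route
  lookup 142.211.112.5: bits 10001110110100110111 walk d0:-→d1:-→d2:-→d3:-→d4:-→d5:-→d6:-→d7:-→d8:-→d9:-→d10:-→d11:-→d12:-→d13:-→d14:-→d15:-→d16:-→d17:-→d18:-→d19:-→d20:H7 -> H7
  + 142.211.116.0/24 (H1) depth=24
  lookup 142.211.112.1: bits 100011101101001101110 walk d0:-→d1:-→d2:-→d3:-→d4:-→d5:-→d6:-→d7:-→d8:-→d9:-→d10:-→d11:-→d12:-→d13:-→d14:-→d15:-→d16:-→d17:-→d18:-→d19:-→d20:H7→d21:- -> H7
  + 98.211.0.0/16 (H2) depth=16
  + 132.183.160.0/21 (H4) depth=21
  lookup 132.183.160.0: bits 100001001011011110100 walk d0:-→d1:-→d2:-→d3:-→d4:-→d5:-→d6:-→d7:-→d8:-→d9:-→d10:-→d11:-→d12:-→d13:-→d14:-→d15:-→d16:-→d17:-→d18:-→d19:-→d20:-→d21:H4 -> H4
  + 132.0.0.0/8 (H6) depth=8
  + 132.176.0.0/12 (H7) depth=12
  lookup 142.211.116.92: bits 100011101101001101110100 walk d0:-→d1:-→d2:-→d3:-→d4:-→d5:-→d6:-→d7:-→d8:-→d9:-→d10:-→d11:-→d12:-→d13:-→d14:-→d15:-→d16:-→d17:-→d18:-→d19:-→d20:H7→d21:-→d22:-→d23:-→d24:H1 -> H1
  lookup 132.183.160.64: bits 100001001011011110100 walk d0:-→d1:-→d2:-→d3:-→d4:-→d5:-→d6:-→d7:-→d8:H6→d9:-→d10:-→d11:-→d12:H7→d13:-→d14:-→d15:-→d16:-→d17:-→d18:-→d19:-→d20:-→d21:H4 -> H4
  + 98.211.56.0/23 (H3) depth=23
  + 132.0.0.0/8 (H5) depth=8
  + 132.183.161.96/27 (H2) depth=27
  + 132.183.161.116/30 (H1) depth=30
  - 132.183.160.0/21 clear@21
  + 98.208.0.0/12 (H0) depth=12
  lookup 132.0.1.243: bits 10000100 walk d0:-→d1:-→d2:-→d3:-→d4:-→d5:-→d6:-→d7:-→d8:H5 -> H5
  lookup 132.183.161.116: bits 100001001011011110100001011101 walk d0:-→d1:-→d2:-→d3:-→d4:-→d5:-→d6:-→d7:-→d8:H5→d9:-→d10:-→d11:-→d12:H7→d13:-→d14:-→d15:-→d16:-→d17:-→d18:-→d19:-→d20:-→d21:-→d22:-→d23:-→d24:-→d25:-→d26:-→d27:H2→d28:-→d29:-→d30:H1 -> H1
  + 128.0.0.0/2 (H3) depth=2
  lookup 142.211.116.2: bits 100011101101001101110100 walk d0:-→d1:-→d2:H3→d3:-→d4:-→d5:-→d6:-→d7:-→d8:-→d9:-→d10:-→d11:-→d12:-→d13:-→d14:-→d15:-→d16:-→d17:-→d18:-→d19:-→d20:H7→d21:-→d22:-→d23:-→d24:H1 -> H1
  lookup 132.1.115.13: bits 10000100 walk d0:-→d1:-→d2:H3→d3:-→d4:-→d5:-→d6:-→d7:-→d8:H5 -> H5
  - 128.0.0.0/2 clear@2

== LOOKUPS ==
["H6","H5","H7","no-route","H7","H7","H4","H1","H4","H5","H1","H1","H5"]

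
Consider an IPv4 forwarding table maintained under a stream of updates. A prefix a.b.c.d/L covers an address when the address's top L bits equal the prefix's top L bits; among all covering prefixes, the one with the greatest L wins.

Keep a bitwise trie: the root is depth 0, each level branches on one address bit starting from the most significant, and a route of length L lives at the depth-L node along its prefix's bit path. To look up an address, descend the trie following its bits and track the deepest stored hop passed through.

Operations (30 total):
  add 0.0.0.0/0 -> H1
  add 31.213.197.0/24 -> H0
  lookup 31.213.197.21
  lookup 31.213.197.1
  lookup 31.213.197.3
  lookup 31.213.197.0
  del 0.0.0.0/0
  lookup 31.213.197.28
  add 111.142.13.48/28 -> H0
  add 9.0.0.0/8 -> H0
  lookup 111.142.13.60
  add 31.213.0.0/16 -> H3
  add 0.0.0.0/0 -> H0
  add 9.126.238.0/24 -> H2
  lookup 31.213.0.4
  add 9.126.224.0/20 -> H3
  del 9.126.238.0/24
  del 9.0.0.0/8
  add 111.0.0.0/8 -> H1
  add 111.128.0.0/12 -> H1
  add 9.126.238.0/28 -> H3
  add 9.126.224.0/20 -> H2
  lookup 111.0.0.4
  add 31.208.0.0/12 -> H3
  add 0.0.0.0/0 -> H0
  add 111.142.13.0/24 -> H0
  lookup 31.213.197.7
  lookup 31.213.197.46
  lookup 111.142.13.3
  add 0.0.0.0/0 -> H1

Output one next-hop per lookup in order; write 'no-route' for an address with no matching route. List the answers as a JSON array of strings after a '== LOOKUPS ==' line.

Apply in order:
  + 0.0.0.0/0 (H1) depth=0
  + 31.213.197.0/24 (H0) depth=24
  Q 31.213.197.21: descend 000111111101010111000101 ; hops seen [H1,H0] ; pick H0
  Q 31.213.197.1: descend 000111111101010111000101 ; hops seen [H1,H0] ; pick H0
  Q 31.213.197.3: descend 000111111101010111000101 ; hops seen [H1,H0] ; pick H0
  Q 31.213.197.0: descend 000111111101010111000101 ; hops seen [H1,H0] ; pick H0
  - 0.0.0.0/0 clear@0
  Q 31.213.197.28: descend 000111111101010111000101 ; hops seen [H0] ; pick H0
  + 111.142.13.48/28 (H0) depth=28
  + 9.0.0.0/8 (H0) depth=8
  Q 111.142.13.60: descend 0110111110001110000011010011 ; hops seen [H0] ; pick H0
  + 31.213.0.0/16 (H3) depth=16
  + 0.0.0.0/0 (H0) depth=0
  + 9.126.238.0/24 (H2) depth=24
  Q 31.213.0.4: descend 0001111111010101 ; hops seen [H0,H3] ; pick H3
  + 9.126.224.0/20 (H3) depth=20
  - 9.126.238.0/24 clear@24
  - 9.0.0.0/8 clear@8
  + 111.0.0.0/8 (H1) depth=8
  + 111.128.0.0/12 (H1) depth=12
  + 9.126.238.0/28 (H3) depth=28
  + 9.126.224.0/20 (H2) depth=20
  Q 111.0.0.4: descend 01101111 ; hops seen [H0,H1] ; pick H1
  + 31.208.0.0/12 (H3) depth=12
  + 0.0.0.0/0 (H0) depth=0
  + 111.142.13.0/24 (H0) depth=24
  Q 31.213.197.7: descend 000111111101010111000101 ; hops seen [H0,H3,H3,H0] ; pick H0
  Q 31.213.197.46: descend 000111111101010111000101 ; hops seen [H0,H3,H3,H0] ; pick H0
  Q 111.142.13.3: descend 01101111100011100000110100 ; hops seen [H0,H1,H1,H0] ; pick H0
  + 0.0.0.0/0 (H1) depth=0

== LOOKUPS ==
["H0","H0","H0","H0","H0","H0","H3","H1","H0","H0","H0"]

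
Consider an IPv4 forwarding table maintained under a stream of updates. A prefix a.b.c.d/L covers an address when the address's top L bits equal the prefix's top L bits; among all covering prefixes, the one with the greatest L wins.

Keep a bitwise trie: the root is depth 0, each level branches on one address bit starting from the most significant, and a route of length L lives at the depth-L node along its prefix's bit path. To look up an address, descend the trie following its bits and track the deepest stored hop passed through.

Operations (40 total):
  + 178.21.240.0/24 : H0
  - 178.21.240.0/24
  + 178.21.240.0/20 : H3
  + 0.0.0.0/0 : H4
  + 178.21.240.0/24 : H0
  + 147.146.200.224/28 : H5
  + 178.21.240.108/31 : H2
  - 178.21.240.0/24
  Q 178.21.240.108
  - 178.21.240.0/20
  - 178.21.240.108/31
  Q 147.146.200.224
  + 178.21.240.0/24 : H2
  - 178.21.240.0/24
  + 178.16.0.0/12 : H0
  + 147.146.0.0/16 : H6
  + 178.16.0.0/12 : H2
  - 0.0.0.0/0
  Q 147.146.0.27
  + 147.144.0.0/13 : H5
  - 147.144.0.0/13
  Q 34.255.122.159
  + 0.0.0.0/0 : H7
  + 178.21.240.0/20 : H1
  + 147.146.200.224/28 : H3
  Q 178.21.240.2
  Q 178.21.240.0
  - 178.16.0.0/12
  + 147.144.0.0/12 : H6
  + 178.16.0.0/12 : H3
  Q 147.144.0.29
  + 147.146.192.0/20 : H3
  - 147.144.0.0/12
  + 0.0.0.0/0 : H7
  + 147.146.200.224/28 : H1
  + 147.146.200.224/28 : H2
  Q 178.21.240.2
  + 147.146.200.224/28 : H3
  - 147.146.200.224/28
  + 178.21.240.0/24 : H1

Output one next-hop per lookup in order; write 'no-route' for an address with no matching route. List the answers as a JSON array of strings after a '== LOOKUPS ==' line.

Trace:
  add 178.21.240.0/24 -> H0 at depth 24
  del 178.21.240.0/24 (clear depth 24)
  add 178.21.240.0/20 -> H3 at depth 20
  add 0.0.0.0/0 -> H4 at depth 0
  add 178.21.240.0/24 -> H0 at depth 24
  add 147.146.200.224/28 -> H5 at depth 28
  add 178.21.240.108/31 -> H2 at depth 31
  del 178.21.240.0/24 (clear depth 24)
  ? 178.21.240.108  path d0:H4→d1:-→d2:-→d3:-→d4:-→d5:-→d6:-→d7:-→d8:-→d9:-→d10:-→d11:-→d12:-→d13:-→d14:-→d15:-→d16:-→d17:-→d18:-→d19:-→d20:H3→d21:-→d22:-→d23:-→d24:-→d25:-→d26:-→d27:-→d28:-→d29:-→d30:-→d31:H2  best=H2
  del 178.21.240.0/20 (clear depth 20)
  del 178.21.240.108/31 (clear depth 31)
  ? 147.146.200.224  path d0:H4→d1:-→d2:-→d3:-→d4:-→d5:-→d6:-→d7:-→d8:-→d9:-→d10:-→d11:-→d12:-→d13:-→d14:-→d15:-→d16:-→d17:-→d18:-→d19:-→d20:-→d21:-→d22:-→d23:-→d24:-→d25:-→d26:-→d27:-→d28:H5  best=H5
  add 178.21.240.0/24 -> H2 at depth 24
  del 178.21.240.0/24 (clear depth 24)
  add 178.16.0.0/12 -> H0 at depth 12
  add 147.146.0.0/16 -> H6 at depth 16
  add 178.16.0.0/12 -> H2 at depth 12
  del 0.0.0.0/0 (clear depth 0)
  ? 147.146.0.27  path d0:-→d1:-→d2:-→d3:-→d4:-→d5:-→d6:-→d7:-→d8:-→d9:-→d10:-→d11:-→d12:-→d13:-→d14:-→d15:-→d16:H6  best=H6
  add 147.144.0.0/13 -> H5 at depth 13
  del 147.144.0.0/13 (clear depth 13)
  ? 34.255.122.159  path d0:-  best=no-route
  add 0.0.0.0/0 -> H7 at depth 0
  add 178.21.240.0/20 -> H1 at depth 20
  add 147.146.200.224/28 -> H3 at depth 28
  ? 178.21.240.2  path d0:H7→d1:-→d2:-→d3:-→d4:-→d5:-→d6:-→d7:-→d8:-→d9:-→d10:-→d11:-→d12:H2→d13:-→d14:-→d15:-→d16:-→d17:-→d18:-→d19:-→d20:H1→d21:-→d22:-→d23:-→d24:-→d25:-  best=H1
  ? 178.21.240.0  path d0:H7→d1:-→d2:-→d3:-→d4:-→d5:-→d6:-→d7:-→d8:-→d9:-→d10:-→d11:-→d12:H2→d13:-→d14:-→d15:-→d16:-→d17:-→d18:-→d19:-→d20:H1→d21:-→d22:-→d23:-→d24:-→d25:-  best=H1
  del 178.16.0.0/12 (clear depth 12)
  add 147.144.0.0/12 -> H6 at depth 12
  add 178.16.0.0/12 -> H3 at depth 12
  ? 147.144.0.29  path d0:H7→d1:-→d2:-→d3:-→d4:-→d5:-→d6:-→d7:-→d8:-→d9:-→d10:-→d11:-→d12:H6→d13:-→d14:-  best=H6
  add 147.146.192.0/20 -> H3 at depth 20
  del 147.144.0.0/12 (clear depth 12)
  add 0.0.0.0/0 -> H7 at depth 0
  add 147.146.200.224/28 -> H1 at depth 28
  add 147.146.200.224/28 -> H2 at depth 28
  ? 178.21.240.2  path d0:H7→d1:-→d2:-→d3:-→d4:-→d5:-→d6:-→d7:-→d8:-→d9:-→d10:-→d11:-→d12:H3→d13:-→d14:-→d15:-→d16:-→d17:-→d18:-→d19:-→d20:H1→d21:-→d22:-→d23:-→d24:-→d25:-  best=H1
  add 147.146.200.224/28 -> H3 at depth 28
  del 147.146.200.224/28 (clear depth 28)
  add 178.21.240.0/24 -> H1 at depth 24

== LOOKUPS ==
["H2","H5","H6","no-route","H1","H1","H6","H1"]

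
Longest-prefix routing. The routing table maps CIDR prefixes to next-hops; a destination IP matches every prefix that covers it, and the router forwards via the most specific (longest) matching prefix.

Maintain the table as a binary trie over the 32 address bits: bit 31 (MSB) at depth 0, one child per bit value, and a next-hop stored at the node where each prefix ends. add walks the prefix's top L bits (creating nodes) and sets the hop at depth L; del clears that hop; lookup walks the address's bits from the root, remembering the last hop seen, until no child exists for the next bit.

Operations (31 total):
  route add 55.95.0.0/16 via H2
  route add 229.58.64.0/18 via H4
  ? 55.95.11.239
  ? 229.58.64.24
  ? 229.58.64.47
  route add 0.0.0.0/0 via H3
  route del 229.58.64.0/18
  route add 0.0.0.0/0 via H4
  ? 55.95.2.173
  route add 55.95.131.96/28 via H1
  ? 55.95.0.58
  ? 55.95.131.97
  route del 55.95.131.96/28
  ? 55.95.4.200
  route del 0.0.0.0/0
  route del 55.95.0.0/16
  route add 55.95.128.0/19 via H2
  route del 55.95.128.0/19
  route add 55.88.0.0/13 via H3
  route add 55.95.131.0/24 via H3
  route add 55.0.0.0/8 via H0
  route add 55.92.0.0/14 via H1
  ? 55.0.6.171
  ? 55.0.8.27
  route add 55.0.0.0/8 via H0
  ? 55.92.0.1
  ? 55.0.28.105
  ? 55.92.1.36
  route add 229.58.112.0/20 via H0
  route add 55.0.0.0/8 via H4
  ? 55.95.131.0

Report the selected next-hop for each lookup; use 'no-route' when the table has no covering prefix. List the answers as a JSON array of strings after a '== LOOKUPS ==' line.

Apply in order:
  + 55.95.0.0/16 (H2) depth=16
  + 229.58.64.0/18 (H4) depth=18
  ? 55.95.11.239  path d0:-→d1:-→d2:-→d3:-→d4:-→d5:-→d6:-→d7:-→d8:-→d9:-→d10:-→d11:-→d12:-→d13:-→d14:-→d15:-→d16:H2  best=H2
  ? 229.58.64.24  path d0:-→d1:-→d2:-→d3:-→d4:-→d5:-→d6:-→d7:-→d8:-→d9:-→d10:-→d11:-→d12:-→d13:-→d14:-→d15:-→d16:-→d17:-→d18:H4  best=H4
  ? 229.58.64.47  path d0:-→d1:-→d2:-→d3:-→d4:-→d5:-→d6:-→d7:-→d8:-→d9:-→d10:-→d11:-→d12:-→d13:-→d14:-→d15:-→d16:-→d17:-→d18:H4  best=H4
  + 0.0.0.0/0 (H3) depth=0
  del 229.58.64.0/18 (clear depth 18)
  + 0.0.0.0/0 (H4) depth=0
  ? 55.95.2.173  path d0:H4→d1:-→d2:-→d3:-→d4:-→d5:-→d6:-→d7:-→d8:-→d9:-→d10:-→d11:-→d12:-→d13:-→d14:-→d15:-→d16:H2  best=H2
  + 55.95.131.96/28 (H1) depth=28
  ? 55.95.0.58  path d0:H4→d1:-→d2:-→d3:-→d4:-→d5:-→d6:-→d7:-→d8:-→d9:-→d10:-→d11:-→d12:-→d13:-→d14:-→d15:-→d16:H2  best=H2
  ? 55.95.131.97  path d0:H4→d1:-→d2:-→d3:-→d4:-→d5:-→d6:-→d7:-→d8:-→d9:-→d10:-→d11:-→d12:-→d13:-→d14:-→d15:-→d16:H2→d17:-→d18:-→d19:-→d20:-→d21:-→d22:-→d23:-→d24:-→d25:-→d26:-→d27:-→d28:H1  best=H1
  del 55.95.131.96/28 (clear depth 28)
  ? 55.95.4.200  path d0:H4→d1:-→d2:-→d3:-→d4:-→d5:-→d6:-→d7:-→d8:-→d9:-→d10:-→d11:-→d12:-→d13:-→d14:-→d15:-→d16:H2  best=H2
  del 0.0.0.0/0 (clear depth 0)
  del 55.95.0.0/16 (clear depth 16)
  + 55.95.128.0/19 (H2) depth=19
  del 55.95.128.0/19 (clear depth 19)
  + 55.88.0.0/13 (H3) depth=13
  + 55.95.131.0/24 (H3) depth=24
  + 55.0.0.0/8 (H0) depth=8
  + 55.92.0.0/14 (H1) depth=14
  ? 55.0.6.171  path d0:-→d1:-→d2:-→d3:-→d4:-→d5:-→d6:-→d7:-→d8:H0→d9:-  best=H0
  ? 55.0.8.27  path d0:-→d1:-→d2:-→d3:-→d4:-→d5:-→d6:-→d7:-→d8:H0→d9:-  best=H0
  + 55.0.0.0/8 (H0) depth=8
  ? 55.92.0.1  path d0:-→d1:-→d2:-→d3:-→d4:-→d5:-→d6:-→d7:-→d8:H0→d9:-→d10:-→d11:-→d12:-→d13:H3→d14:H1  best=H1
  ? 55.0.28.105  path d0:-→d1:-→d2:-→d3:-→d4:-→d5:-→d6:-→d7:-→d8:H0→d9:-  best=H0
  ? 55.92.1.36  path d0:-→d1:-→d2:-→d3:-→d4:-→d5:-→d6:-→d7:-→d8:H0→d9:-→d10:-→d11:-→d12:-→d13:H3→d14:H1  best=H1
  + 229.58.112.0/20 (H0) depth=20
  + 55.0.0.0/8 (H4) depth=8
  ? 55.95.131.0  path d0:-→d1:-→d2:-→d3:-→d4:-→d5:-→d6:-→d7:-→d8:H4→d9:-→d10:-→d11:-→d12:-→d13:H3→d14:H1→d15:-→d16:-→d17:-→d18:-→d19:-→d20:-→d21:-→d22:-→d23:-→d24:H3→d25:-  best=H3

== LOOKUPS ==
["H2","H4","H4","H2","H2","H1","H2","H0","H0","H1","H0","H1","H3"]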